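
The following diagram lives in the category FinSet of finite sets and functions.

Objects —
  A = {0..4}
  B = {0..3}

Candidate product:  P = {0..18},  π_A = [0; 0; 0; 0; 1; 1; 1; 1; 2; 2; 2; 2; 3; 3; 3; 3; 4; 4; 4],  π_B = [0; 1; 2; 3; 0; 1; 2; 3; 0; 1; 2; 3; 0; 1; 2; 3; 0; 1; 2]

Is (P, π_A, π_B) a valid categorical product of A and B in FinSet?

Answer: NOT A VALID PRODUCT — |P|=19 ≠ |A|·|B|=20

Derivation:
|A|·|B| = 5·4 = 20;  |P| = 19
  → cardinalities differ; no bijection possible.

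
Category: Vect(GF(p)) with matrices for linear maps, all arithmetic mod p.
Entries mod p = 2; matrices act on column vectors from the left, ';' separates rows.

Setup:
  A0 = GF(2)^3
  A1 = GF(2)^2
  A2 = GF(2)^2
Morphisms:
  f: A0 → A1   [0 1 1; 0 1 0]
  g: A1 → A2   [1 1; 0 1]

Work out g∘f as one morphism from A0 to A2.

Answer: [0 0 1; 0 1 0]

Derivation:
  e0=[1,0,0] f→[0,0] g→[0,0]
  e1=[0,1,0] f→[1,1] g→[0,1]
  e2=[0,0,1] f→[1,0] g→[1,0]
composite: [0 0 1; 0 1 0]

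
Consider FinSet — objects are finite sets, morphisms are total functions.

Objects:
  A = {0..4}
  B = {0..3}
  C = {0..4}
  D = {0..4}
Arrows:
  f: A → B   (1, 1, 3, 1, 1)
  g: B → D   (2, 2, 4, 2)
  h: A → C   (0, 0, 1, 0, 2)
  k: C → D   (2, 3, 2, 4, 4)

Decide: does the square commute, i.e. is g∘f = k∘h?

Path 1 = f;g:
  0 f→1 g→2
  1 f→1 g→2
  2 f→3 g→2
  3 f→1 g→2
  4 f→1 g→2
  result₁ = (2, 2, 2, 2, 2)
Path 2 = h;k:
  0 h→0 k→2
  1 h→0 k→2
  2 h→1 k→3
  3 h→0 k→2
  4 h→2 k→2
  result₂ = (2, 2, 3, 2, 2)
Equal? differ; not commutative

Answer: DOES NOT COMMUTE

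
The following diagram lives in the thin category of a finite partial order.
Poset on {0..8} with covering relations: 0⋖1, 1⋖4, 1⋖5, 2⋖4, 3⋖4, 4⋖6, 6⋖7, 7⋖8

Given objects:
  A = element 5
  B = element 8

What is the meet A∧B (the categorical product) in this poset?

{x : x⊑A ∧ x⊑B} = {0,1}  (A=5, B=8)
  0 ⊑ 1
  1 ⊑ 1
glb = 1

Answer: A∧B = 1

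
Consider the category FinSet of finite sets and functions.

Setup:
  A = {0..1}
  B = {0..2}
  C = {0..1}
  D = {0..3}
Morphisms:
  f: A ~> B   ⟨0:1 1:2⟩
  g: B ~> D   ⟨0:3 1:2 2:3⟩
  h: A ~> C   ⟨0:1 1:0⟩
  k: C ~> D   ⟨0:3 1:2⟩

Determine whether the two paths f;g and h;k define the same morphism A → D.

Answer: COMMUTES

Work:
Along f;g (path 1):
  0 f~>1 g~>2
  1 f~>2 g~>3
  result₁ = ⟨0:2 1:3⟩
Along h;k (path 2):
  0 h~>1 k~>2
  1 h~>0 k~>3
  result₂ = ⟨0:2 1:3⟩
Equal? equal; square commutes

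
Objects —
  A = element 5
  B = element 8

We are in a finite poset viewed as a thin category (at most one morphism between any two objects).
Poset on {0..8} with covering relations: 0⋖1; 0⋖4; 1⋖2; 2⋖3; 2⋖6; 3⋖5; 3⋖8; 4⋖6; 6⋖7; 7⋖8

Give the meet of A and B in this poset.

Answer: A∧B = 3

Work:
Common predecessors of 5,8: {0,1,2,3}
  0 <= 3
  1 <= 3
  2 <= 3
  3 <= 3
glb = 3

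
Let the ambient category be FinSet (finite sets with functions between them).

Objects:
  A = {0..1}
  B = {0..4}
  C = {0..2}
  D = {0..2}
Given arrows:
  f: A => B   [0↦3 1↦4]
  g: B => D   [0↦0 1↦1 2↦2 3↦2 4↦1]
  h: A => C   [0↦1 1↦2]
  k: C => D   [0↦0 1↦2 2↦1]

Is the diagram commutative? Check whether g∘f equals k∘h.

Answer: COMMUTES

Derivation:
Along f;g (path 1):
  0 f=>3 g=>2
  1 f=>4 g=>1
  composite₁ = [0↦2 1↦1]
Along h;k (path 2):
  0 h=>1 k=>2
  1 h=>2 k=>1
  composite₂ = [0↦2 1↦1]
Equal? same morphism ✓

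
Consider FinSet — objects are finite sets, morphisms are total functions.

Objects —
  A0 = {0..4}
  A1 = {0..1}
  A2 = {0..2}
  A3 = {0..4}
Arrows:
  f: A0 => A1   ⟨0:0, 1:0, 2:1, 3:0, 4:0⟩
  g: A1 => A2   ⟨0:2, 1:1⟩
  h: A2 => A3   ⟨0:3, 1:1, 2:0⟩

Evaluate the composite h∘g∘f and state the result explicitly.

Answer: ⟨0:0, 1:0, 2:1, 3:0, 4:0⟩

Derivation:
  0 f=>0 g=>2 h=>0
  1 f=>0 g=>2 h=>0
  2 f=>1 g=>1 h=>1
  3 f=>0 g=>2 h=>0
  4 f=>0 g=>2 h=>0
composite: ⟨0:0, 1:0, 2:1, 3:0, 4:0⟩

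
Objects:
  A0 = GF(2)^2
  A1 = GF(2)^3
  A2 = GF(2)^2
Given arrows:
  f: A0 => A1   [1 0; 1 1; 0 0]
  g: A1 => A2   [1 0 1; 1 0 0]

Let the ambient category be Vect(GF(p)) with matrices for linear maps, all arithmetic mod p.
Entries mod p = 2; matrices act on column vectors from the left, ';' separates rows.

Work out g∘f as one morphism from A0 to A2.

  e0=⟨1,0⟩ f=>⟨1,1,0⟩ g=>⟨1,1⟩
  e1=⟨0,1⟩ f=>⟨0,1,0⟩ g=>⟨0,0⟩
composite: [1 0; 1 0]

Answer: [1 0; 1 0]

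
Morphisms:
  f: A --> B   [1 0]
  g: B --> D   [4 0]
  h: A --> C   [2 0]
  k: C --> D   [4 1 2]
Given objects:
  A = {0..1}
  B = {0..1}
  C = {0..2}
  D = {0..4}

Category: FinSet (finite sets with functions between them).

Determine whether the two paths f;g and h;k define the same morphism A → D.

Answer: DOES NOT COMMUTE

Trace:
1) trace f;g:
  0 f-->1 g-->0
  1 f-->0 g-->4
  ⟦path⟧₁ = [0 4]
2) trace h;k:
  0 h-->2 k-->2
  1 h-->0 k-->4
  ⟦path⟧₂ = [2 4]
Equal? distinct morphisms ✗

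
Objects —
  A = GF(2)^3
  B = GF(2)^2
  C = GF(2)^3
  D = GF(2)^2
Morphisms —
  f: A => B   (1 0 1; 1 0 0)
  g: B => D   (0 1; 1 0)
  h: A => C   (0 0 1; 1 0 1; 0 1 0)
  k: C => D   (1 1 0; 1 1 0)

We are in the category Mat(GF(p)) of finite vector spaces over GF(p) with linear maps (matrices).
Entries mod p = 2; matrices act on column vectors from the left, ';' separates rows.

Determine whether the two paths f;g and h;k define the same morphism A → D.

Along f;g (path 1):
  e0=⟨1,0,0⟩ f=>⟨1,1⟩ g=>⟨1,1⟩
  e1=⟨0,1,0⟩ f=>⟨0,0⟩ g=>⟨0,0⟩
  e2=⟨0,0,1⟩ f=>⟨1,0⟩ g=>⟨0,1⟩
  result₁ = (1 0 0; 1 0 1)
Along h;k (path 2):
  e0=⟨1,0,0⟩ h=>⟨0,1,0⟩ k=>⟨1,1⟩
  e1=⟨0,1,0⟩ h=>⟨0,0,1⟩ k=>⟨0,0⟩
  e2=⟨0,0,1⟩ h=>⟨1,1,0⟩ k=>⟨0,0⟩
  result₂ = (1 0 0; 1 0 0)
Equal? NO — does not commute

Answer: DOES NOT COMMUTE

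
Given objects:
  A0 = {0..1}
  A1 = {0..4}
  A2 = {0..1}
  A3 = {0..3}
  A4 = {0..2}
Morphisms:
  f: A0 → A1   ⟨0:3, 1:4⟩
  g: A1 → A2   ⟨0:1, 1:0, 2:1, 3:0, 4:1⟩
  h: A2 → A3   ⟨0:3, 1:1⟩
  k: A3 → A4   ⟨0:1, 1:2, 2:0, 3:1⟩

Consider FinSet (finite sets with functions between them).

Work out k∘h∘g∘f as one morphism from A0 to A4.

Answer: ⟨0:1, 1:2⟩

Trace:
  0 f→3 g→0 h→3 k→1
  1 f→4 g→1 h→1 k→2
result: ⟨0:1, 1:2⟩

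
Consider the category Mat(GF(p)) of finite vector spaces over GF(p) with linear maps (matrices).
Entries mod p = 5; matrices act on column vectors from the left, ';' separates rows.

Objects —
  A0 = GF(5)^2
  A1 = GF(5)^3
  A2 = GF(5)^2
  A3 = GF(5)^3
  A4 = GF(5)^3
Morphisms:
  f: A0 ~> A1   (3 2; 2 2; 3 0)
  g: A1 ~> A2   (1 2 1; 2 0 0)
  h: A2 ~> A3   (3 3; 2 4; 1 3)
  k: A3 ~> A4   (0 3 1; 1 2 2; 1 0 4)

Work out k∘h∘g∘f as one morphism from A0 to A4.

Answer: (0 2; 2 2; 0 2)

Trace:
  e0=[1,0] f~>[3,2,3] g~>[0,1] h~>[3,4,3] k~>[0,2,0]
  e1=[0,1] f~>[2,2,0] g~>[1,4] h~>[0,3,3] k~>[2,2,2]
⟦path⟧: (0 2; 2 2; 0 2)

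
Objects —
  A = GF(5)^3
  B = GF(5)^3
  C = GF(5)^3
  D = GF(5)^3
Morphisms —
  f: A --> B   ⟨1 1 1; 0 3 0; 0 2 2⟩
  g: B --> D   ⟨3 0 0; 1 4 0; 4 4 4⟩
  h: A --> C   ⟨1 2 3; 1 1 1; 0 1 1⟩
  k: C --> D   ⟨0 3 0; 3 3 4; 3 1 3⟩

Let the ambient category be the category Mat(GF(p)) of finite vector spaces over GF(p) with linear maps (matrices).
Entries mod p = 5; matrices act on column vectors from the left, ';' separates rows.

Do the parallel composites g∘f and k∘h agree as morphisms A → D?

Answer: DOES NOT COMMUTE

Derivation:
1) trace f;g:
  e0=⟨1,0,0⟩ f-->⟨1,0,0⟩ g-->⟨3,1,4⟩
  e1=⟨0,1,0⟩ f-->⟨1,3,2⟩ g-->⟨3,3,4⟩
  e2=⟨0,0,1⟩ f-->⟨1,0,2⟩ g-->⟨3,1,2⟩
  ⟦path⟧₁ = ⟨3 3 3; 1 3 1; 4 4 2⟩
2) trace h;k:
  e0=⟨1,0,0⟩ h-->⟨1,1,0⟩ k-->⟨3,1,4⟩
  e1=⟨0,1,0⟩ h-->⟨2,1,1⟩ k-->⟨3,3,0⟩
  e2=⟨0,0,1⟩ h-->⟨3,1,1⟩ k-->⟨3,1,3⟩
  ⟦path⟧₂ = ⟨3 3 3; 1 3 1; 4 0 3⟩
Equal? NO — does not commute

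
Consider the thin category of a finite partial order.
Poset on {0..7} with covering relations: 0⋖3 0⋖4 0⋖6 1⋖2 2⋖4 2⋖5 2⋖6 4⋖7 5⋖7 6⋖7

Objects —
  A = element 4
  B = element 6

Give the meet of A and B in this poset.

Answer: NO MEET EXISTS

Trace:
Common predecessors of 4,6: {0,1,2}
  maximal lower bounds 0 and 2 are incomparable: neither 0≤2 nor 2≤0
→ no greatest lower bound exists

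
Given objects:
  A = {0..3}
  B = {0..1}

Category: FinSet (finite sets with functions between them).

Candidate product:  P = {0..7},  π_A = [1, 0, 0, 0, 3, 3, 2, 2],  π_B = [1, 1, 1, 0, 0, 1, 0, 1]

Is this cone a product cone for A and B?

|A|·|B| = 4·2 = 8;  |P| = 8
Check the pairing map k ↦ (π_A(k), π_B(k)):
  0 ↦ (1,1)
  1 ↦ (0,1)
  2 ↦ (0,1)  ✗ repeats pair of k=1
  3 ↦ (0,0)
  4 ↦ (3,0)
  5 ↦ (3,1)
  6 ↦ (2,0)
  7 ↦ (2,1)
distinct pairs in image: 7 / 8 needed
  → (0,1) hit at k=1 and k=2

Answer: NOT A VALID PRODUCT — duplicate pair at indices 2,1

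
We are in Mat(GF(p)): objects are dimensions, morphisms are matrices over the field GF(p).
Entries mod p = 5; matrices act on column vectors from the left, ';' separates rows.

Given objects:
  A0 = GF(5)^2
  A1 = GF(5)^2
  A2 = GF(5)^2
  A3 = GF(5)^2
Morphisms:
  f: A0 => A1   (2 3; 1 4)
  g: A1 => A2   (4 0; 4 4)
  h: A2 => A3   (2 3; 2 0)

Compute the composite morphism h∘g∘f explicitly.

Answer: (2 3; 1 4)

Trace:
  e0=[1,0] f=>[2,1] g=>[3,2] h=>[2,1]
  e1=[0,1] f=>[3,4] g=>[2,3] h=>[3,4]
⟦path⟧: (2 3; 1 4)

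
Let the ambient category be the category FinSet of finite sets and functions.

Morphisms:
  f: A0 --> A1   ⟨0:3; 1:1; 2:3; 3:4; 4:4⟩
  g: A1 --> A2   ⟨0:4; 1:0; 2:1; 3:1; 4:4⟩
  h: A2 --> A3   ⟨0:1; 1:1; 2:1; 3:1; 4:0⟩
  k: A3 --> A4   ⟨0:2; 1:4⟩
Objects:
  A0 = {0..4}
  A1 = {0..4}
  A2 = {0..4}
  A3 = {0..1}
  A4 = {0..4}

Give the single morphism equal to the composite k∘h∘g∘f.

  0 f-->3 g-->1 h-->1 k-->4
  1 f-->1 g-->0 h-->1 k-->4
  2 f-->3 g-->1 h-->1 k-->4
  3 f-->4 g-->4 h-->0 k-->2
  4 f-->4 g-->4 h-->0 k-->2
⟦path⟧: ⟨0:4; 1:4; 2:4; 3:2; 4:2⟩

Answer: ⟨0:4; 1:4; 2:4; 3:2; 4:2⟩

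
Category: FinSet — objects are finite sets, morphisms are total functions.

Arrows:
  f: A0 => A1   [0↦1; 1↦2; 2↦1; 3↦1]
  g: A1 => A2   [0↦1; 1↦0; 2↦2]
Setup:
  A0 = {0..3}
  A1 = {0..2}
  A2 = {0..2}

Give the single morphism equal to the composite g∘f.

Answer: [0↦0; 1↦2; 2↦0; 3↦0]

Work:
  0 f=>1 g=>0
  1 f=>2 g=>2
  2 f=>1 g=>0
  3 f=>1 g=>0
⟦path⟧: [0↦0; 1↦2; 2↦0; 3↦0]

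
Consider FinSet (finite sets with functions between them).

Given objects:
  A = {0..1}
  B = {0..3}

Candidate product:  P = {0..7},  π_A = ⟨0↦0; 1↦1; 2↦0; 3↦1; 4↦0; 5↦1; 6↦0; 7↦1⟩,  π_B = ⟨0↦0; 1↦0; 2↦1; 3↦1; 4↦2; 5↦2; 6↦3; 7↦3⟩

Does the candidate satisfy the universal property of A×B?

|A|·|B| = 2·4 = 8;  |P| = 8
Check the pairing map k ↦ (π_A(k), π_B(k)):
  0 ↦ (0,0)
  1 ↦ (1,0)
  2 ↦ (0,1)
  3 ↦ (1,1)
  4 ↦ (0,2)
  5 ↦ (1,2)
  6 ↦ (0,3)
  7 ↦ (1,3)
distinct pairs in image: 8 / 8 needed
  → bijection onto A×B; projections well-typed.

Answer: VALID PRODUCT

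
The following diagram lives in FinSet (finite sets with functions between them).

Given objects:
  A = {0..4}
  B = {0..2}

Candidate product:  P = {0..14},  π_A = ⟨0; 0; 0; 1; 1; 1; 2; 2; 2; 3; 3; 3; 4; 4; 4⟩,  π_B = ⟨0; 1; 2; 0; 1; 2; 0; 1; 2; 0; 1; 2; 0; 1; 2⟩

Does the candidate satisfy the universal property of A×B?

Answer: VALID PRODUCT

Work:
|A|·|B| = 5·3 = 15;  |P| = 15
Check the pairing map k ↦ (π_A(k), π_B(k)):
  0 ↦ (0,0)
  1 ↦ (0,1)
  2 ↦ (0,2)
  3 ↦ (1,0)
  4 ↦ (1,1)
  5 ↦ (1,2)
  6 ↦ (2,0)
  7 ↦ (2,1)
  8 ↦ (2,2)
  9 ↦ (3,0)
  10 ↦ (3,1)
  11 ↦ (3,2)
  12 ↦ (4,0)
  13 ↦ (4,1)
  14 ↦ (4,2)
distinct pairs in image: 15 / 15 needed
  → bijection onto A×B; projections well-typed.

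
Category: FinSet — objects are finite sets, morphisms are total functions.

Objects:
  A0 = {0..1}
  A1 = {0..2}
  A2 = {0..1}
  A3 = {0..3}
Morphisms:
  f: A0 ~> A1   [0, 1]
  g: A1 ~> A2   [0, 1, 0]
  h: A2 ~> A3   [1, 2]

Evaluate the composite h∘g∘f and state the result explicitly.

  0 f~>0 g~>0 h~>1
  1 f~>1 g~>1 h~>2
composite: [1, 2]

Answer: [1, 2]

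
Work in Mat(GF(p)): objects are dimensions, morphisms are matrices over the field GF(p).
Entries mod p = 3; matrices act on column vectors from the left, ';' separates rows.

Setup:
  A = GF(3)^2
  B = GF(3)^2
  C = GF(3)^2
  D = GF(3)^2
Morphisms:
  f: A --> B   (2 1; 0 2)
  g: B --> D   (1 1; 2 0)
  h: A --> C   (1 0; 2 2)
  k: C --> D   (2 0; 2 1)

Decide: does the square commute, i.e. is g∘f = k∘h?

Path 1 = f;g:
  e0=⟨1,0⟩ f-->⟨2,0⟩ g-->⟨2,1⟩
  e1=⟨0,1⟩ f-->⟨1,2⟩ g-->⟨0,2⟩
  composite₁ = (2 0; 1 2)
Path 2 = h;k:
  e0=⟨1,0⟩ h-->⟨1,2⟩ k-->⟨2,1⟩
  e1=⟨0,1⟩ h-->⟨0,2⟩ k-->⟨0,2⟩
  composite₂ = (2 0; 1 2)
Equal? same morphism ✓

Answer: COMMUTES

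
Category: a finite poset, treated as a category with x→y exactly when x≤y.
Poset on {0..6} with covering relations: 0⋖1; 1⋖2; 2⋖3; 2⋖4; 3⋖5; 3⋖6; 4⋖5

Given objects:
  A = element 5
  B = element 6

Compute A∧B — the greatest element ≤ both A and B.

Answer: A∧B = 3

Derivation:
Lower bounds of A=5 and B=6: {0,1,2,3}
  0 <= 3
  1 <= 3
  2 <= 3
  3 <= 3
glb = 3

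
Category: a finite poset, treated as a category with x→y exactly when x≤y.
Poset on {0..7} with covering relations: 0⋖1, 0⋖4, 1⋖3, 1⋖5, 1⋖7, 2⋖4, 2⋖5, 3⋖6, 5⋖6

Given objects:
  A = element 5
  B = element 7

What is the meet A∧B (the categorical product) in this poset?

Lower bounds of A=5 and B=7: {0,1}
  0 ⊑ 1
  1 ⊑ 1
glb = 1

Answer: A∧B = 1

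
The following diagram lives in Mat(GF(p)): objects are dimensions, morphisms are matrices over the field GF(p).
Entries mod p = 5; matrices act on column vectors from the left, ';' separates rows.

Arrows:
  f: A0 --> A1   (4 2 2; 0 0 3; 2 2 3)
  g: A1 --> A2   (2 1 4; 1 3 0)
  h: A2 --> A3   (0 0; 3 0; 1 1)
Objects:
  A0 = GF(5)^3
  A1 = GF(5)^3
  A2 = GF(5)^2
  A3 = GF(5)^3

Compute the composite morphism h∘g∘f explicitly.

  e0=⟨1,0,0⟩ f-->⟨4,0,2⟩ g-->⟨1,4⟩ h-->⟨0,3,0⟩
  e1=⟨0,1,0⟩ f-->⟨2,0,2⟩ g-->⟨2,2⟩ h-->⟨0,1,4⟩
  e2=⟨0,0,1⟩ f-->⟨2,3,3⟩ g-->⟨4,1⟩ h-->⟨0,2,0⟩
⟦path⟧: (0 0 0; 3 1 2; 0 4 0)

Answer: (0 0 0; 3 1 2; 0 4 0)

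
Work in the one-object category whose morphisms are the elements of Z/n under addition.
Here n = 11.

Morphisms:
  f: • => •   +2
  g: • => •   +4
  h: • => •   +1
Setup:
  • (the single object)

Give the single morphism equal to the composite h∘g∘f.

  0 +2≡2 +4≡6 +1≡7  (mod 11)
⟦path⟧: +7

Answer: +7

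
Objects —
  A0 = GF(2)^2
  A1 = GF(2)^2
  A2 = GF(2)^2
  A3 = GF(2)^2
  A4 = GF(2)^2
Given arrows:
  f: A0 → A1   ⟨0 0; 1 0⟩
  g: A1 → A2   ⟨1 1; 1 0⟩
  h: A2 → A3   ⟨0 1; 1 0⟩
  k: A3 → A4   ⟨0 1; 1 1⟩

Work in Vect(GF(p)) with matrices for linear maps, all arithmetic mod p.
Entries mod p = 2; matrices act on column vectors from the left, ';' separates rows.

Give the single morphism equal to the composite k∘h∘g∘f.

  e0=[1,0] f→[0,1] g→[1,0] h→[0,1] k→[1,1]
  e1=[0,1] f→[0,0] g→[0,0] h→[0,0] k→[0,0]
result: ⟨1 0; 1 0⟩

Answer: ⟨1 0; 1 0⟩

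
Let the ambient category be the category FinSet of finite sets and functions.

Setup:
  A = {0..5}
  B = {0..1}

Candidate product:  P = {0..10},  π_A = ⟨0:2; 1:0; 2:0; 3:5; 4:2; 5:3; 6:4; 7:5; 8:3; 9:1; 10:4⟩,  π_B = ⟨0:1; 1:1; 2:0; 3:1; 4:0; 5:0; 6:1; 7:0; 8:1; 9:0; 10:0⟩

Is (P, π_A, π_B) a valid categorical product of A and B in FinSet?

Answer: NOT A VALID PRODUCT — |P|=11 ≠ |A|·|B|=12

Work:
|A|·|B| = 6·2 = 12;  |P| = 11
  → cardinalities differ; no bijection possible.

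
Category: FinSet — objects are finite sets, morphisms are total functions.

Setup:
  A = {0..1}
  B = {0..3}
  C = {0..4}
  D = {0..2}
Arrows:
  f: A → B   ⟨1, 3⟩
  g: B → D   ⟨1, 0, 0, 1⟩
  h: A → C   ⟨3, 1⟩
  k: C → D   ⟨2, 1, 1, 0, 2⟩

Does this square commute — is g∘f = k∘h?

Path 1 = f;g:
  0 f→1 g→0
  1 f→3 g→1
  result₁ = ⟨0, 1⟩
Path 2 = h;k:
  0 h→3 k→0
  1 h→1 k→1
  result₂ = ⟨0, 1⟩
Equal? same morphism ✓

Answer: COMMUTES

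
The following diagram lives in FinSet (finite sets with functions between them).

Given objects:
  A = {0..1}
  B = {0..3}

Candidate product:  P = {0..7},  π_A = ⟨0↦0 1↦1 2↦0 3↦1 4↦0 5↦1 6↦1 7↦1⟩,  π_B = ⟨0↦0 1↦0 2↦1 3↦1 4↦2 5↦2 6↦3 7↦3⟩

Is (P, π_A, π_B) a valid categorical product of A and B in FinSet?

Answer: NOT A VALID PRODUCT — duplicate pair at indices 7,6

Derivation:
|A|·|B| = 2·4 = 8;  |P| = 8
Check the pairing map k ↦ (π_A(k), π_B(k)):
  0 ↦ (0,0)
  1 ↦ (1,0)
  2 ↦ (0,1)
  3 ↦ (1,1)
  4 ↦ (0,2)
  5 ↦ (1,2)
  6 ↦ (1,3)
  7 ↦ (1,3)  ✗ repeats pair of k=6
distinct pairs in image: 7 / 8 needed
  → (1,3) hit at k=6 and k=7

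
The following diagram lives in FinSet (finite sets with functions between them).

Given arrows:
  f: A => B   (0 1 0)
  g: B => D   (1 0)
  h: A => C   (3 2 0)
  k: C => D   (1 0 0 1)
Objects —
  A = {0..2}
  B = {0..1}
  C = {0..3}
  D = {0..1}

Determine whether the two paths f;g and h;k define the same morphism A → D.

Path 1 = f;g:
  0 f=>0 g=>1
  1 f=>1 g=>0
  2 f=>0 g=>1
  result₁ = (1 0 1)
Path 2 = h;k:
  0 h=>3 k=>1
  1 h=>2 k=>0
  2 h=>0 k=>1
  result₂ = (1 0 1)
Equal? YES — commutes

Answer: COMMUTES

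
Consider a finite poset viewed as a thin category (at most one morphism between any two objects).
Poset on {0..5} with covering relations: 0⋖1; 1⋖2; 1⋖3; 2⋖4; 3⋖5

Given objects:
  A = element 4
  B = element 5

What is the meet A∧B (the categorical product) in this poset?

Answer: A∧B = 1

Derivation:
{x : x⊑A ∧ x⊑B} = {0,1}  (A=4, B=5)
  0 ⊑ 1
  1 ⊑ 1
glb = 1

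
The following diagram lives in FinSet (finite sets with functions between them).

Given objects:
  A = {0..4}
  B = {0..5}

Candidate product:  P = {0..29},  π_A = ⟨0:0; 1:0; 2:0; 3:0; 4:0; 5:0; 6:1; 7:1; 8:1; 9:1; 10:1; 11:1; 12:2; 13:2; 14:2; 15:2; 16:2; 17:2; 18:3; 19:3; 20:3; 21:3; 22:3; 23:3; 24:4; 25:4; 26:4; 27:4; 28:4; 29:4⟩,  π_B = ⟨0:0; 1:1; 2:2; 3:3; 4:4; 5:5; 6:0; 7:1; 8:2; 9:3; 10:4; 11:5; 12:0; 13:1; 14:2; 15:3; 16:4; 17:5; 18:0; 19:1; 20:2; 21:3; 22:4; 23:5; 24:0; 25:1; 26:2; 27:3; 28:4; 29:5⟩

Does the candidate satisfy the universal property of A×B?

|A|·|B| = 5·6 = 30;  |P| = 30
Check the pairing map k ↦ (π_A(k), π_B(k)):
  0 : (0,0)
  1 : (0,1)
  2 : (0,2)
  3 : (0,3)
  4 : (0,4)
  5 : (0,5)
  6 : (1,0)
  7 : (1,1)
  8 : (1,2)
  9 : (1,3)
  10 : (1,4)
  11 : (1,5)
  12 : (2,0)
  13 : (2,1)
  14 : (2,2)
  15 : (2,3)
  16 : (2,4)
  17 : (2,5)
  18 : (3,0)
  19 : (3,1)
  20 : (3,2)
  21 : (3,3)
  22 : (3,4)
  23 : (3,5)
  24 : (4,0)
  25 : (4,1)
  26 : (4,2)
  27 : (4,3)
  28 : (4,4)
  29 : (4,5)
distinct pairs in image: 30 / 30 needed
  → bijection onto A×B; projections well-typed.

Answer: VALID PRODUCT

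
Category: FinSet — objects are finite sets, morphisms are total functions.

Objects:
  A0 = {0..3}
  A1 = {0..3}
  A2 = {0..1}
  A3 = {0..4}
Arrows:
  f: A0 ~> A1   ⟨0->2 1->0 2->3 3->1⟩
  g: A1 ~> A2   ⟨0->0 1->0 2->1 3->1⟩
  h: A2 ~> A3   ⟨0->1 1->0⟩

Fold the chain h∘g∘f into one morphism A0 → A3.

Answer: ⟨0->0 1->1 2->0 3->1⟩

Work:
  0 f~>2 g~>1 h~>0
  1 f~>0 g~>0 h~>1
  2 f~>3 g~>1 h~>0
  3 f~>1 g~>0 h~>1
result: ⟨0->0 1->1 2->0 3->1⟩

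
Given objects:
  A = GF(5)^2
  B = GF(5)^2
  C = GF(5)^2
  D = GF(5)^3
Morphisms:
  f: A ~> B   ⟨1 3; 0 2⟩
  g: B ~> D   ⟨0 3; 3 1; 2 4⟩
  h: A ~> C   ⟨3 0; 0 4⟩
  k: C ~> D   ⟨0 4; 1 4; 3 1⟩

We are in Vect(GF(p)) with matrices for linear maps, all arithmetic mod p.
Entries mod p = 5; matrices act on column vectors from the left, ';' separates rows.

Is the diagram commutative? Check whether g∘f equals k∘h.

1) trace f;g:
  e0=⟨1,0⟩ f~>⟨1,0⟩ g~>⟨0,3,2⟩
  e1=⟨0,1⟩ f~>⟨3,2⟩ g~>⟨1,1,4⟩
  ⟦path⟧₁ = ⟨0 1; 3 1; 2 4⟩
2) trace h;k:
  e0=⟨1,0⟩ h~>⟨3,0⟩ k~>⟨0,3,4⟩
  e1=⟨0,1⟩ h~>⟨0,4⟩ k~>⟨1,1,4⟩
  ⟦path⟧₂ = ⟨0 1; 3 1; 4 4⟩
Equal? NO — does not commute

Answer: DOES NOT COMMUTE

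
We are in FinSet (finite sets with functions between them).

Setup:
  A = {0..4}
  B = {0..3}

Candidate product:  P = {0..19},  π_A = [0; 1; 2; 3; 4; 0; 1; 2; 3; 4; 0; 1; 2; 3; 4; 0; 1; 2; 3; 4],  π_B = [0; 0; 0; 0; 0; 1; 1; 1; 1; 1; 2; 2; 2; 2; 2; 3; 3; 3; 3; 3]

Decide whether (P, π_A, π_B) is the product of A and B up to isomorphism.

|A|·|B| = 5·4 = 20;  |P| = 20
Check the pairing map k ↦ (π_A(k), π_B(k)):
  0 ↦ (0,0)
  1 ↦ (1,0)
  2 ↦ (2,0)
  3 ↦ (3,0)
  4 ↦ (4,0)
  5 ↦ (0,1)
  6 ↦ (1,1)
  7 ↦ (2,1)
  8 ↦ (3,1)
  9 ↦ (4,1)
  10 ↦ (0,2)
  11 ↦ (1,2)
  12 ↦ (2,2)
  13 ↦ (3,2)
  14 ↦ (4,2)
  15 ↦ (0,3)
  16 ↦ (1,3)
  17 ↦ (2,3)
  18 ↦ (3,3)
  19 ↦ (4,3)
distinct pairs in image: 20 / 20 needed
  → bijection onto A×B; projections well-typed.

Answer: VALID PRODUCT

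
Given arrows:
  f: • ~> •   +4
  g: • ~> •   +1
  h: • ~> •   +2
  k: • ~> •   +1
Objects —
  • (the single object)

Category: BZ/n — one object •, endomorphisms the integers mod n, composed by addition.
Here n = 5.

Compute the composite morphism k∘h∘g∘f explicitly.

Answer: +3

Work:
  0 +4≡4 +1≡0 +2≡2 +1≡3  (mod 5)
composite: +3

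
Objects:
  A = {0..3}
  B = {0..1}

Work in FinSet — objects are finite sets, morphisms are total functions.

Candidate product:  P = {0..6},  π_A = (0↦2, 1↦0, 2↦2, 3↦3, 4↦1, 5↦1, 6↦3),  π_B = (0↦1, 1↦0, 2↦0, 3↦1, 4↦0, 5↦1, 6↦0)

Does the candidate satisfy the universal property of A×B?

|A|·|B| = 4·2 = 8;  |P| = 7
  → cardinalities differ; no bijection possible.

Answer: NOT A VALID PRODUCT — |P|=7 ≠ |A|·|B|=8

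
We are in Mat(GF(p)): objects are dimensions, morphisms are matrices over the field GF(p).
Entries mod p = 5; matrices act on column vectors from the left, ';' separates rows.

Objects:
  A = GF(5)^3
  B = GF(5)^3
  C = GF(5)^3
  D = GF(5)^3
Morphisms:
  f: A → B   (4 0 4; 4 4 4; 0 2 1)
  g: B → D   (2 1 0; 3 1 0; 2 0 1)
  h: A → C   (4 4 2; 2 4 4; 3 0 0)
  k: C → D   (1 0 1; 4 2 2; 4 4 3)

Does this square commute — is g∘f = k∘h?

Path 1 = f;g:
  e0=⟨1,0,0⟩ f→⟨4,4,0⟩ g→⟨2,1,3⟩
  e1=⟨0,1,0⟩ f→⟨0,4,2⟩ g→⟨4,4,2⟩
  e2=⟨0,0,1⟩ f→⟨4,4,1⟩ g→⟨2,1,4⟩
  composite₁ = (2 4 2; 1 4 1; 3 2 4)
Path 2 = h;k:
  e0=⟨1,0,0⟩ h→⟨4,2,3⟩ k→⟨2,1,3⟩
  e1=⟨0,1,0⟩ h→⟨4,4,0⟩ k→⟨4,4,2⟩
  e2=⟨0,0,1⟩ h→⟨2,4,0⟩ k→⟨2,1,4⟩
  composite₂ = (2 4 2; 1 4 1; 3 2 4)
Equal? equal; square commutes

Answer: COMMUTES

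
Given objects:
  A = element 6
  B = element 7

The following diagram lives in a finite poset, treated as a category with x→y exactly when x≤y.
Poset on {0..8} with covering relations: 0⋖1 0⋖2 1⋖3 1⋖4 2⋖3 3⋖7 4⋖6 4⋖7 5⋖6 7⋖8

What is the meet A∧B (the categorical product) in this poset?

Answer: A∧B = 4

Derivation:
Common predecessors of 6,7: {0,1,4}
  0 ≤ 4
  1 ≤ 4
  4 ≤ 4
glb = 4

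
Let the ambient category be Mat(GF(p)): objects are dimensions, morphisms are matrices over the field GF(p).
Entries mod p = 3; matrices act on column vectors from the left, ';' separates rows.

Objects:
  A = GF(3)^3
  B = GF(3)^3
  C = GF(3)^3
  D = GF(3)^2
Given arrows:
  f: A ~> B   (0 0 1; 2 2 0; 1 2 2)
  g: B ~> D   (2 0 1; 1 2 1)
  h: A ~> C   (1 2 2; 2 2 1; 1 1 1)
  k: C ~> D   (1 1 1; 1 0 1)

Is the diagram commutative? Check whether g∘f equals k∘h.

1) trace f;g:
  e0=⟨1,0,0⟩ f~>⟨0,2,1⟩ g~>⟨1,2⟩
  e1=⟨0,1,0⟩ f~>⟨0,2,2⟩ g~>⟨2,0⟩
  e2=⟨0,0,1⟩ f~>⟨1,0,2⟩ g~>⟨1,0⟩
  result₁ = (1 2 1; 2 0 0)
2) trace h;k:
  e0=⟨1,0,0⟩ h~>⟨1,2,1⟩ k~>⟨1,2⟩
  e1=⟨0,1,0⟩ h~>⟨2,2,1⟩ k~>⟨2,0⟩
  e2=⟨0,0,1⟩ h~>⟨2,1,1⟩ k~>⟨1,0⟩
  result₂ = (1 2 1; 2 0 0)
Equal? YES — commutes

Answer: COMMUTES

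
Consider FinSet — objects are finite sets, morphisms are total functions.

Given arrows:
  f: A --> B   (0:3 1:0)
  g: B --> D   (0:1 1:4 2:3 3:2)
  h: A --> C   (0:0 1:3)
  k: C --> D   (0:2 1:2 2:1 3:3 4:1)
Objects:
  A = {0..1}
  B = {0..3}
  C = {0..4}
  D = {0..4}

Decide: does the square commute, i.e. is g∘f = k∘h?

1) trace f;g:
  0 f-->3 g-->2
  1 f-->0 g-->1
  composite₁ = (0:2 1:1)
2) trace h;k:
  0 h-->0 k-->2
  1 h-->3 k-->3
  composite₂ = (0:2 1:3)
Equal? differ; not commutative

Answer: DOES NOT COMMUTE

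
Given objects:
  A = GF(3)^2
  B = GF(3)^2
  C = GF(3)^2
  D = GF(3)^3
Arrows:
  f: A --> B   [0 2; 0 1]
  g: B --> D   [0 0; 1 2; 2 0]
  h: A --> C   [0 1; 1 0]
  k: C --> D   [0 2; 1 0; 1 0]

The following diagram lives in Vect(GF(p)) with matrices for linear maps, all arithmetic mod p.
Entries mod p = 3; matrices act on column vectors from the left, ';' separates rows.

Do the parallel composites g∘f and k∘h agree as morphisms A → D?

Path 1 = f;g:
  e0=(1,0) f-->(0,0) g-->(0,0,0)
  e1=(0,1) f-->(2,1) g-->(0,1,1)
  ⟦path⟧₁ = [0 0; 0 1; 0 1]
Path 2 = h;k:
  e0=(1,0) h-->(0,1) k-->(2,0,0)
  e1=(0,1) h-->(1,0) k-->(0,1,1)
  ⟦path⟧₂ = [2 0; 0 1; 0 1]
Equal? differ; not commutative

Answer: DOES NOT COMMUTE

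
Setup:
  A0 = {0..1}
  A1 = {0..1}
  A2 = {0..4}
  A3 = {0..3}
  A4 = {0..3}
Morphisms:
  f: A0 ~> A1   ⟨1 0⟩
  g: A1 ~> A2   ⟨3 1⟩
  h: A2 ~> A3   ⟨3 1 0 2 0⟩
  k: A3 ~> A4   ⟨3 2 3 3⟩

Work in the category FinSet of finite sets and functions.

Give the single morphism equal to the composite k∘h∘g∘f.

  0 f~>1 g~>1 h~>1 k~>2
  1 f~>0 g~>3 h~>2 k~>3
result: ⟨2 3⟩

Answer: ⟨2 3⟩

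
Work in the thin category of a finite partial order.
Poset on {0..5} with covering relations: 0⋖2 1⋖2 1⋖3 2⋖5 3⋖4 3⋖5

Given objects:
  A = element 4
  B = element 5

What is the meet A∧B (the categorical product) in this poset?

Answer: A∧B = 3

Work:
Common predecessors of 4,5: {1,3}
  1 ≤ 3
  3 ≤ 3
glb = 3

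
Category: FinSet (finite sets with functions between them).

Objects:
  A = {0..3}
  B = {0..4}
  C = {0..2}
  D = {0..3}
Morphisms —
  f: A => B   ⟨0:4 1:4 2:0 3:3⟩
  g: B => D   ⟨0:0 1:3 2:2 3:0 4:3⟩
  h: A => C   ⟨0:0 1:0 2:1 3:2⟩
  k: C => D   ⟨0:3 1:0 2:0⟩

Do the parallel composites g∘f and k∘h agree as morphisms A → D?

Answer: COMMUTES

Work:
1) trace f;g:
  0 f=>4 g=>3
  1 f=>4 g=>3
  2 f=>0 g=>0
  3 f=>3 g=>0
  result₁ = ⟨0:3 1:3 2:0 3:0⟩
2) trace h;k:
  0 h=>0 k=>3
  1 h=>0 k=>3
  2 h=>1 k=>0
  3 h=>2 k=>0
  result₂ = ⟨0:3 1:3 2:0 3:0⟩
Equal? YES — commutes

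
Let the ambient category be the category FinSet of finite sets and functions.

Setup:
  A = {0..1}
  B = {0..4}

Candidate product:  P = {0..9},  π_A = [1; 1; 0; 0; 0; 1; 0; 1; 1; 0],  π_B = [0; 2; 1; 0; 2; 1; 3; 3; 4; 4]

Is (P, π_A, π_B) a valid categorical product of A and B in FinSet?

Answer: VALID PRODUCT

Trace:
|A|·|B| = 2·5 = 10;  |P| = 10
Check the pairing map k ↦ (π_A(k), π_B(k)):
  0 : (1,0)
  1 : (1,2)
  2 : (0,1)
  3 : (0,0)
  4 : (0,2)
  5 : (1,1)
  6 : (0,3)
  7 : (1,3)
  8 : (1,4)
  9 : (0,4)
distinct pairs in image: 10 / 10 needed
  → bijection onto A×B; projections well-typed.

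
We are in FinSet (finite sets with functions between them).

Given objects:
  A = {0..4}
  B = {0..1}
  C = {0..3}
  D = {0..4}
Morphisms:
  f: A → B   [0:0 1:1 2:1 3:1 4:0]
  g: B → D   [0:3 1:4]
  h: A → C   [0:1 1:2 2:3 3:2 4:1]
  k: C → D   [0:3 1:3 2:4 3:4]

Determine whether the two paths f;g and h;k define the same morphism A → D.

Answer: COMMUTES

Work:
Along f;g (path 1):
  0 f→0 g→3
  1 f→1 g→4
  2 f→1 g→4
  3 f→1 g→4
  4 f→0 g→3
  result₁ = [0:3 1:4 2:4 3:4 4:3]
Along h;k (path 2):
  0 h→1 k→3
  1 h→2 k→4
  2 h→3 k→4
  3 h→2 k→4
  4 h→1 k→3
  result₂ = [0:3 1:4 2:4 3:4 4:3]
Equal? equal; square commutes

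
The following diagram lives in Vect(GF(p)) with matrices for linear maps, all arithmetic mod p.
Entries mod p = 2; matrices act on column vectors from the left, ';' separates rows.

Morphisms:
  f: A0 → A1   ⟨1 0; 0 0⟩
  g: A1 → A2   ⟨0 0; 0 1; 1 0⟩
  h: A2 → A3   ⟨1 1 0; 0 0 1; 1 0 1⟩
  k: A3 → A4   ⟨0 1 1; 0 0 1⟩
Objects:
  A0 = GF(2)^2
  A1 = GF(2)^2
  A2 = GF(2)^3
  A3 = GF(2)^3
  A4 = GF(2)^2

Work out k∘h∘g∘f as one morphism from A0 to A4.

Answer: ⟨0 0; 1 0⟩

Trace:
  e0=(1,0) f→(1,0) g→(0,0,1) h→(0,1,1) k→(0,1)
  e1=(0,1) f→(0,0) g→(0,0,0) h→(0,0,0) k→(0,0)
composite: ⟨0 0; 1 0⟩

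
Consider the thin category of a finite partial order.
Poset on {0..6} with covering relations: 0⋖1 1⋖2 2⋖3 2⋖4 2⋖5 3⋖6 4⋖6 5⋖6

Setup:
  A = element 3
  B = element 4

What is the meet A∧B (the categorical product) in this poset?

Answer: A∧B = 2

Work:
Common predecessors of 3,4: {0,1,2}
  0 ≤ 2
  1 ≤ 2
  2 ≤ 2
glb = 2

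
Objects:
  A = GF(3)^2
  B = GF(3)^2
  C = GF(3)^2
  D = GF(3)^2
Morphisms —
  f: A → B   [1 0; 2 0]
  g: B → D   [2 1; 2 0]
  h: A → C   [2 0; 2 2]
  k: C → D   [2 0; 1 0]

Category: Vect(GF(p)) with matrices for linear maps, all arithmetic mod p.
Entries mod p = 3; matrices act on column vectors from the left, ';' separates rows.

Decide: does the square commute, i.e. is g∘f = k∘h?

Along f;g (path 1):
  e0=[1,0] f→[1,2] g→[1,2]
  e1=[0,1] f→[0,0] g→[0,0]
  result₁ = [1 0; 2 0]
Along h;k (path 2):
  e0=[1,0] h→[2,2] k→[1,2]
  e1=[0,1] h→[0,2] k→[0,0]
  result₂ = [1 0; 2 0]
Equal? same morphism ✓

Answer: COMMUTES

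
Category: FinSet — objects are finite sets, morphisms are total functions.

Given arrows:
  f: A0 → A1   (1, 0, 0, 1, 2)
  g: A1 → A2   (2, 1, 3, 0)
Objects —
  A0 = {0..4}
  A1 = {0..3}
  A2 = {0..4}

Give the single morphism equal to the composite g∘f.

  0 f→1 g→1
  1 f→0 g→2
  2 f→0 g→2
  3 f→1 g→1
  4 f→2 g→3
⟦path⟧: (1, 2, 2, 1, 3)

Answer: (1, 2, 2, 1, 3)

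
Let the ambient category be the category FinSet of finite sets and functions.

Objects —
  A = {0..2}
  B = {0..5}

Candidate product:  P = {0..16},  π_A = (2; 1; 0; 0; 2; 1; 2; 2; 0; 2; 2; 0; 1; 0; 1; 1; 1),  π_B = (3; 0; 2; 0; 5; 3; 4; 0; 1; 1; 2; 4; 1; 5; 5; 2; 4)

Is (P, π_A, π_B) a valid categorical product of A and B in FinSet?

|A|·|B| = 3·6 = 18;  |P| = 17
  → cardinalities differ; no bijection possible.

Answer: NOT A VALID PRODUCT — |P|=17 ≠ |A|·|B|=18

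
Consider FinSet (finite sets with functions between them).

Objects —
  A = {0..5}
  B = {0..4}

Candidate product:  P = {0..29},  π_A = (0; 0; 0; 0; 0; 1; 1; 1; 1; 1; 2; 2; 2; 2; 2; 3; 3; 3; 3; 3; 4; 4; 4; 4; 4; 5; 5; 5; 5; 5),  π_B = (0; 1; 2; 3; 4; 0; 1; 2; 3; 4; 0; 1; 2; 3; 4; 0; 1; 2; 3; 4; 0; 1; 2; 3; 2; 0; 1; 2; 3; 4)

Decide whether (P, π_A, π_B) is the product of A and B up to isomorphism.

|A|·|B| = 6·5 = 30;  |P| = 30
Check the pairing map k ↦ (π_A(k), π_B(k)):
  0 -> (0,0)
  1 -> (0,1)
  2 -> (0,2)
  3 -> (0,3)
  4 -> (0,4)
  5 -> (1,0)
  6 -> (1,1)
  7 -> (1,2)
  8 -> (1,3)
  9 -> (1,4)
  10 -> (2,0)
  11 -> (2,1)
  12 -> (2,2)
  13 -> (2,3)
  14 -> (2,4)
  15 -> (3,0)
  16 -> (3,1)
  17 -> (3,2)
  18 -> (3,3)
  19 -> (3,4)
  20 -> (4,0)
  21 -> (4,1)
  22 -> (4,2)
  23 -> (4,3)
  24 -> (4,2)  ✗ repeats pair of k=22
  25 -> (5,0)
  26 -> (5,1)
  27 -> (5,2)
  28 -> (5,3)
  29 -> (5,4)
distinct pairs in image: 29 / 30 needed
  → (4,2) hit at k=22 and k=24

Answer: NOT A VALID PRODUCT — duplicate pair at indices 22,24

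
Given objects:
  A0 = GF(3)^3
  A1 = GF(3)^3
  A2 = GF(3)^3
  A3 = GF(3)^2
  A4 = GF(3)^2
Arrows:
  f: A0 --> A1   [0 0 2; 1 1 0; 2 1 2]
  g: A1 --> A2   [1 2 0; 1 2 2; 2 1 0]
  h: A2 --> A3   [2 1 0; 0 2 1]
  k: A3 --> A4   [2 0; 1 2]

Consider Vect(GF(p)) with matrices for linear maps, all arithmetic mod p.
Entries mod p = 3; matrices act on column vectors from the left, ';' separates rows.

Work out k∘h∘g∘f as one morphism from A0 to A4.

  e0=(1,0,0) f-->(0,1,2) g-->(2,0,1) h-->(1,1) k-->(2,0)
  e1=(0,1,0) f-->(0,1,1) g-->(2,1,1) h-->(2,0) k-->(1,2)
  e2=(0,0,1) f-->(2,0,2) g-->(2,0,1) h-->(1,1) k-->(2,0)
result: [2 1 2; 0 2 0]

Answer: [2 1 2; 0 2 0]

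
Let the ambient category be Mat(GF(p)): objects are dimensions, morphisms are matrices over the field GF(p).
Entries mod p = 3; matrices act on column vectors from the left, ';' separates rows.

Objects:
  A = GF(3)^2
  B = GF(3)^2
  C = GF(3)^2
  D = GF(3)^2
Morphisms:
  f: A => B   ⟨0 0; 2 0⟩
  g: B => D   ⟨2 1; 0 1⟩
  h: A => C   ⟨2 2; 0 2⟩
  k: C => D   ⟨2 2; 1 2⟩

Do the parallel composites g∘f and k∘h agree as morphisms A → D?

Answer: DOES NOT COMMUTE

Trace:
Path 1 = f;g:
  e0=[1,0] f=>[0,2] g=>[2,2]
  e1=[0,1] f=>[0,0] g=>[0,0]
  result₁ = ⟨2 0; 2 0⟩
Path 2 = h;k:
  e0=[1,0] h=>[2,0] k=>[1,2]
  e1=[0,1] h=>[2,2] k=>[2,0]
  result₂ = ⟨1 2; 2 0⟩
Equal? distinct morphisms ✗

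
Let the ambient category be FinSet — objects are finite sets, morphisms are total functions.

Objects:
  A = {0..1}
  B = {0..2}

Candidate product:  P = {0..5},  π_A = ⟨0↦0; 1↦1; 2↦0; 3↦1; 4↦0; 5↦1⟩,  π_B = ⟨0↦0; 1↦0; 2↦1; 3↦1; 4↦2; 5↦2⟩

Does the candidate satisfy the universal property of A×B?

|A|·|B| = 2·3 = 6;  |P| = 6
Check the pairing map k ↦ (π_A(k), π_B(k)):
  0 ↦ (0,0)
  1 ↦ (1,0)
  2 ↦ (0,1)
  3 ↦ (1,1)
  4 ↦ (0,2)
  5 ↦ (1,2)
distinct pairs in image: 6 / 6 needed
  → bijection onto A×B; projections well-typed.

Answer: VALID PRODUCT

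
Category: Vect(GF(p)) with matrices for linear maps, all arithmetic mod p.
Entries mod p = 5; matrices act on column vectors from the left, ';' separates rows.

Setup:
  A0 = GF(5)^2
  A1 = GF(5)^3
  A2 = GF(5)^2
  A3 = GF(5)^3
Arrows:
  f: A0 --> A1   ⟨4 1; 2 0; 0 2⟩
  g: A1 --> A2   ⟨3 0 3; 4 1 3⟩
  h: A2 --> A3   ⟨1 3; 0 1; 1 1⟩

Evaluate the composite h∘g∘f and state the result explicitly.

Answer: ⟨1 4; 3 0; 0 4⟩

Trace:
  e0=[1,0] f-->[4,2,0] g-->[2,3] h-->[1,3,0]
  e1=[0,1] f-->[1,0,2] g-->[4,0] h-->[4,0,4]
composite: ⟨1 4; 3 0; 0 4⟩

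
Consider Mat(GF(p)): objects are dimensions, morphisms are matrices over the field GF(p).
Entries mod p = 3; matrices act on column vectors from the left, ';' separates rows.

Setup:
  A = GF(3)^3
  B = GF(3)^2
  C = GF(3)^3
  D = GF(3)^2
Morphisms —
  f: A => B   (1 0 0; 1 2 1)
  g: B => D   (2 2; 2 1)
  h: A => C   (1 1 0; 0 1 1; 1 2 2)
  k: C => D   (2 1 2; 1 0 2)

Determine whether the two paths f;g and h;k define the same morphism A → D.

Answer: COMMUTES

Work:
Path 1 = f;g:
  e0=⟨1,0,0⟩ f=>⟨1,1⟩ g=>⟨1,0⟩
  e1=⟨0,1,0⟩ f=>⟨0,2⟩ g=>⟨1,2⟩
  e2=⟨0,0,1⟩ f=>⟨0,1⟩ g=>⟨2,1⟩
  ⟦path⟧₁ = (1 1 2; 0 2 1)
Path 2 = h;k:
  e0=⟨1,0,0⟩ h=>⟨1,0,1⟩ k=>⟨1,0⟩
  e1=⟨0,1,0⟩ h=>⟨1,1,2⟩ k=>⟨1,2⟩
  e2=⟨0,0,1⟩ h=>⟨0,1,2⟩ k=>⟨2,1⟩
  ⟦path⟧₂ = (1 1 2; 0 2 1)
Equal? same morphism ✓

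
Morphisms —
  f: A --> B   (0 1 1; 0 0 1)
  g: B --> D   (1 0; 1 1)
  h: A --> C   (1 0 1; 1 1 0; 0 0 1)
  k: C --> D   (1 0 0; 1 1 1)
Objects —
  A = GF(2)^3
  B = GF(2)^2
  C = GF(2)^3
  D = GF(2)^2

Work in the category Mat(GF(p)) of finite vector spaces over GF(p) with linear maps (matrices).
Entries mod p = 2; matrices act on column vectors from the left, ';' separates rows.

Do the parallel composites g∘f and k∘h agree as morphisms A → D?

Answer: DOES NOT COMMUTE

Work:
1) trace f;g:
  e0=(1,0,0) f-->(0,0) g-->(0,0)
  e1=(0,1,0) f-->(1,0) g-->(1,1)
  e2=(0,0,1) f-->(1,1) g-->(1,0)
  ⟦path⟧₁ = (0 1 1; 0 1 0)
2) trace h;k:
  e0=(1,0,0) h-->(1,1,0) k-->(1,0)
  e1=(0,1,0) h-->(0,1,0) k-->(0,1)
  e2=(0,0,1) h-->(1,0,1) k-->(1,0)
  ⟦path⟧₂ = (1 0 1; 0 1 0)
Equal? NO — does not commute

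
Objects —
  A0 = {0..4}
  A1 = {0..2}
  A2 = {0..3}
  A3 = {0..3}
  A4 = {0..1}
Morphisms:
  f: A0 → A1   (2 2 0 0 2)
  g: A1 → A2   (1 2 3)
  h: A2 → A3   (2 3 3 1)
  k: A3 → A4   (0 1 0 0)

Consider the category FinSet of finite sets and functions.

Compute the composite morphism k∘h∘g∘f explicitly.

Answer: (1 1 0 0 1)

Trace:
  0 f→2 g→3 h→1 k→1
  1 f→2 g→3 h→1 k→1
  2 f→0 g→1 h→3 k→0
  3 f→0 g→1 h→3 k→0
  4 f→2 g→3 h→1 k→1
⟦path⟧: (1 1 0 0 1)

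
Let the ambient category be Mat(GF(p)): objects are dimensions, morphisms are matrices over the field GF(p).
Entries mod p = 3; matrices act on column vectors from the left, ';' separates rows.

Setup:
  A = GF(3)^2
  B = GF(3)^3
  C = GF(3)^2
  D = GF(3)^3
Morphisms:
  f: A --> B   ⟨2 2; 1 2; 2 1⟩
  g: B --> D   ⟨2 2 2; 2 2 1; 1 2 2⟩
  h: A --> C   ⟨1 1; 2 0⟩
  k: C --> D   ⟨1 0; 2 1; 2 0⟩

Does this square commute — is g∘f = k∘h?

Answer: DOES NOT COMMUTE

Work:
1) trace f;g:
  e0=[1,0] f-->[2,1,2] g-->[1,2,2]
  e1=[0,1] f-->[2,2,1] g-->[1,0,2]
  result₁ = ⟨1 1; 2 0; 2 2⟩
2) trace h;k:
  e0=[1,0] h-->[1,2] k-->[1,1,2]
  e1=[0,1] h-->[1,0] k-->[1,2,2]
  result₂ = ⟨1 1; 1 2; 2 2⟩
Equal? NO — does not commute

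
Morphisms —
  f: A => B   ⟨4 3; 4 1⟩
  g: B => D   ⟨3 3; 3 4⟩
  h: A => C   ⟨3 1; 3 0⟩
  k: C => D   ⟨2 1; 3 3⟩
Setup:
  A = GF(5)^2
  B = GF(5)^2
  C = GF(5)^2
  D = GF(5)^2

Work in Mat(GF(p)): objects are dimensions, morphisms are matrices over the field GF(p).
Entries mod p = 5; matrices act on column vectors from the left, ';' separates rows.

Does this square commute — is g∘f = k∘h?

Along f;g (path 1):
  e0=(1,0) f=>(4,4) g=>(4,3)
  e1=(0,1) f=>(3,1) g=>(2,3)
  ⟦path⟧₁ = ⟨4 2; 3 3⟩
Along h;k (path 2):
  e0=(1,0) h=>(3,3) k=>(4,3)
  e1=(0,1) h=>(1,0) k=>(2,3)
  ⟦path⟧₂ = ⟨4 2; 3 3⟩
Equal? equal; square commutes

Answer: COMMUTES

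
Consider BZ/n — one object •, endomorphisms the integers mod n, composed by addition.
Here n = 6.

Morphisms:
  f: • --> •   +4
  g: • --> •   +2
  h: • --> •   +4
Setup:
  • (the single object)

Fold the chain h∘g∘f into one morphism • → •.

Answer: +4

Derivation:
  0 +4≡4 +2≡0 +4≡4  (mod 6)
⟦path⟧: +4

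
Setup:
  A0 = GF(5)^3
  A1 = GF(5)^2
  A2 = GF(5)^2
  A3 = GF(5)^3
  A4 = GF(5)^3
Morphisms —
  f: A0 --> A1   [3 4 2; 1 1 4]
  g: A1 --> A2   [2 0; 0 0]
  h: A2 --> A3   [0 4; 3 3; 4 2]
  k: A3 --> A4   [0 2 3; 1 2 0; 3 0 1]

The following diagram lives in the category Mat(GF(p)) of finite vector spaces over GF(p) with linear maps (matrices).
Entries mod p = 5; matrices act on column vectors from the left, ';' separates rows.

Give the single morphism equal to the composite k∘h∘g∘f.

Answer: [3 4 2; 1 3 4; 4 2 1]

Derivation:
  e0=(1,0,0) f-->(3,1) g-->(1,0) h-->(0,3,4) k-->(3,1,4)
  e1=(0,1,0) f-->(4,1) g-->(3,0) h-->(0,4,2) k-->(4,3,2)
  e2=(0,0,1) f-->(2,4) g-->(4,0) h-->(0,2,1) k-->(2,4,1)
⟦path⟧: [3 4 2; 1 3 4; 4 2 1]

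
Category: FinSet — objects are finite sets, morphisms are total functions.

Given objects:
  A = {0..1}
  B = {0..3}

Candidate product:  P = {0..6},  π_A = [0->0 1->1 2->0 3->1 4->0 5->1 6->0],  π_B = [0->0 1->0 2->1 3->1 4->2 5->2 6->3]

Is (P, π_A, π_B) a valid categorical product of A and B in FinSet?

|A|·|B| = 2·4 = 8;  |P| = 7
  → cardinalities differ; no bijection possible.

Answer: NOT A VALID PRODUCT — |P|=7 ≠ |A|·|B|=8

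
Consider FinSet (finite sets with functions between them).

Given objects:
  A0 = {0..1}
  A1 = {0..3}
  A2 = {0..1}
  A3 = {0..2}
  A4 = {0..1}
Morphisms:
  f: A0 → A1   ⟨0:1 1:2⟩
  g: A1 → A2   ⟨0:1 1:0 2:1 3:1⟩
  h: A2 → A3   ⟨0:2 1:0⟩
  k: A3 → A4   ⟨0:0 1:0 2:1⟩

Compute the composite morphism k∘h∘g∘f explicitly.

Answer: ⟨0:1 1:0⟩

Trace:
  0 f→1 g→0 h→2 k→1
  1 f→2 g→1 h→0 k→0
composite: ⟨0:1 1:0⟩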